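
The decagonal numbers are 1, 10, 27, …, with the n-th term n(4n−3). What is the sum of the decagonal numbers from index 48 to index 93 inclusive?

Σ i(4i−3) = 4Σi² − 3Σi over i = 48..93.
Σi = 4371 − 1128 = 3243 and Σi² = 272459 − 35720 = 236739.
4·236739 − 3·3243 = 937227.

937227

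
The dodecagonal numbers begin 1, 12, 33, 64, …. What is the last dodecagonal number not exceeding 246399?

Solve n(5n−4) ≤ 246399 for integer n.
n = 222 gives 245532 ≤ 246399, while n = 223 gives 247753 > 246399; so the answer is 245532.

245532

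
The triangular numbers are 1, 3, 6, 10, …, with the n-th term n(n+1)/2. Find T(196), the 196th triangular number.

19306

196·197/2 = 38612/2 = 19306.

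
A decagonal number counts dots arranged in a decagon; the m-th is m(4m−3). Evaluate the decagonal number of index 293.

342517

The 293rd decagonal number is n(4n−3) with n = 293.
293·(4·293 − 3) = 293·1169 = 342517.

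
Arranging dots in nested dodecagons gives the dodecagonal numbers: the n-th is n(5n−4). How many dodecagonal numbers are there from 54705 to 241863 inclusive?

116

The n-th dodecagonal number is n(5n−4).
Smallest index with value ≥ 54705: n = 105 (giving 54705).
Largest index with value ≤ 241863: n = 220 (giving 241120).
Indices 105 through 220: 116 terms.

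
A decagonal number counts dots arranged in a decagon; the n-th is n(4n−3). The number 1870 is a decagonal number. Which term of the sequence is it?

22

Set n(4n−3) = 1870, giving 4n² − 3n − 1870 = 0.
The discriminant is 9 + 16·1870 = 29929, and √29929 = 173.
So n = (3 + 173) / 8 = 176/8 = 22.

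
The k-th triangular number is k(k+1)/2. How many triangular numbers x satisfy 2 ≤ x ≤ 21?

5

The n-th triangular number is n(n+1)/2.
Smallest index with value ≥ 2: n = 2 (giving 3).
Largest index with value ≤ 21: n = 6 (giving 21).
Indices 2 through 6: 5 terms.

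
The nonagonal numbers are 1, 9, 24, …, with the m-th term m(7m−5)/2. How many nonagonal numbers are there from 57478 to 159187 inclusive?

The n-th nonagonal number is n(7n−5)/2.
Smallest index with value ≥ 57478: n = 129 (giving 57921).
Largest index with value ≤ 159187: n = 213 (giving 158259).
Indices 129 through 213: 85 terms.

85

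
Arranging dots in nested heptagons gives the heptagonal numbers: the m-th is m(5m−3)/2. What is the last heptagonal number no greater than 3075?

Solve n(5n−3)/2 ≤ 3075 for integer n.
n = 35 gives 3010 ≤ 3075, while n = 36 gives 3186 > 3075; so the answer is 3010.

3010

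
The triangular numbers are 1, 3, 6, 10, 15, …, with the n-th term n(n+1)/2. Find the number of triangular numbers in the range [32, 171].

11

The n-th triangular number is n(n+1)/2.
Smallest index with value ≥ 32: n = 8 (giving 36).
Largest index with value ≤ 171: n = 18 (giving 171).
Indices 8 through 18: 11 terms.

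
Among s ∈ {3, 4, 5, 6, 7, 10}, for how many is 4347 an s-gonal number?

s = 3: P(3, 92) = 4278 and P(3, 93) = 4371; 4347 is not s-gonal.
s = 4: P(4, 65) = 4225 and P(4, 66) = 4356; 4347 is not s-gonal.
s = 5: P(5, 54) = 4347. ✓
s = 6: P(6, 46) = 4186 and P(6, 47) = 4371; 4347 is not s-gonal.
s = 7: P(7, 42) = 4347. ✓
s = 10: P(10, 33) = 4257 and P(10, 34) = 4522; 4347 is not s-gonal.
Hits: s ∈ {5, 7} → 2.

2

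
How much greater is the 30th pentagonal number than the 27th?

255

30·(3·30 − 1)/2 = 1335 and 27·(3·27 − 1)/2 = 1080.
Difference: 1335 − 1080 = 255.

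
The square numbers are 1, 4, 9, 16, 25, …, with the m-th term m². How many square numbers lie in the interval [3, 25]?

The n-th square number is n².
Smallest index with value ≥ 3: n = 2 (giving 4).
Largest index with value ≤ 25: n = 5 (giving 25).
Indices 2 through 5: 4 terms.

4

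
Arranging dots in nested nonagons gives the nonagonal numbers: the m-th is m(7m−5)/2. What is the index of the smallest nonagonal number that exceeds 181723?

229

Solve n(7n−5)/2 > 181723 for integer n.
The largest n with value ≤ 181723 is 228 (since 181374 ≤ 181723 < 182971), so the first above is n = 229, value 182971.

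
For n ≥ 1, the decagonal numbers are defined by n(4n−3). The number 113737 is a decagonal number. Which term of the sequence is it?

Set n(4n−3) = 113737, giving 4n² − 3n − 113737 = 0.
So n = (3 + 1349) / 8 = 1352/8 = 169.

169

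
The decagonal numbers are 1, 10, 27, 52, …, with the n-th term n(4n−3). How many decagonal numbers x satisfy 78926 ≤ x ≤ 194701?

81

The n-th decagonal number is n(4n−3).
Smallest index with value ≥ 78926: n = 141 (giving 79101).
Largest index with value ≤ 194701: n = 221 (giving 194701).
Indices 141 through 221: 81 terms.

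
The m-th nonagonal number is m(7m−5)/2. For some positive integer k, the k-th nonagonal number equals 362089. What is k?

322

Set n(7n−5)/2 = 362089, giving 7n² − 5n − 724178 = 0.
The discriminant is 25 + 56·362089 = 20277009, and √20277009 = 4503.
So n = (5 + 4503) / 14 = 4508/14 = 322.
Check: 322·(7·322 − 5)/2 = 362089. ✓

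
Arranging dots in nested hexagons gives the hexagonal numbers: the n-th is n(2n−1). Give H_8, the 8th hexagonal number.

120

The 8th hexagonal number is n(2n−1) with n = 8.
8·(2·8 − 1) = 8·15 = 120.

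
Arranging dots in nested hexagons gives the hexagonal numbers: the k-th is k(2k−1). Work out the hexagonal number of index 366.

The 366th hexagonal number is n(2n−1) with n = 366.
366·(2·366 − 1) = 366·731 = 267546.

267546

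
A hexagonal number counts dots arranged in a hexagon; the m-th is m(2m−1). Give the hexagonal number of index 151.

45451

151·(2·151 − 1) = 151·301 = 45451.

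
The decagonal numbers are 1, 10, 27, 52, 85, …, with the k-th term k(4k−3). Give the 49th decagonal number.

9457

49·(4·49 − 3) = 49·193 = 9457.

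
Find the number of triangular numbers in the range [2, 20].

The n-th triangular number is n(n+1)/2.
Smallest index with value ≥ 2: n = 2 (giving 3).
Largest index with value ≤ 20: n = 5 (giving 15).
Indices 2 through 5: 4 terms.

4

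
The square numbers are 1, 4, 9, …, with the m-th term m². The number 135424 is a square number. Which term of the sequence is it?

368

We need n² = 135424, so n = √135424 = 368.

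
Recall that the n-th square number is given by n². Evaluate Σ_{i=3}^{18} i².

Σ_{i=3}^{18} i² = 2109 − 5 = 2104.

2104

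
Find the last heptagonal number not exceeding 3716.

3553

Solve n(5n−3)/2 ≤ 3716 for integer n.
n = 38 gives 3553 ≤ 3716, while n = 39 gives 3744 > 3716; so the answer is 3553.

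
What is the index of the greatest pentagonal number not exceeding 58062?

196

Solve n(3n−1)/2 ≤ 58062 for integer n.
n = 196 gives 57526 ≤ 58062, while n = 197 gives 58115 > 58062; so the answer is index 196.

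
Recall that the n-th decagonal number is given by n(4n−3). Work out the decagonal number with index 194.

The 194th decagonal number is n(4n−3) with n = 194.
194·(4·194 − 3) = 194·773 = 149962.

149962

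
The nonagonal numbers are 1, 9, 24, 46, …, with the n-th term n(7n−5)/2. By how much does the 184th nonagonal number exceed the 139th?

50760

184·(7·184 − 5)/2 = 118036 and 139·(7·139 − 5)/2 = 67276.
Difference: 118036 − 67276 = 50760.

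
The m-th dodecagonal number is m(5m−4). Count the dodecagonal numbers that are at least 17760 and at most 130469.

The n-th dodecagonal number is n(5n−4).
Smallest index with value ≥ 17760: n = 60 (giving 17760).
Largest index with value ≤ 130469: n = 161 (giving 128961).
Indices 60 through 161: 102 terms.

102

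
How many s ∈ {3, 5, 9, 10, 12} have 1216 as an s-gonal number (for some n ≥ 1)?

s = 3: P(3, 48) = 1176 and P(3, 49) = 1225; 1216 is not s-gonal.
s = 5: P(5, 28) = 1162 and P(5, 29) = 1247; 1216 is not s-gonal.
s = 9: P(9, 19) = 1216. ✓
s = 10: P(10, 17) = 1105 and P(10, 18) = 1242; 1216 is not s-gonal.
s = 12: P(12, 16) = 1216. ✓
Hits: s ∈ {9, 12} → 2.

2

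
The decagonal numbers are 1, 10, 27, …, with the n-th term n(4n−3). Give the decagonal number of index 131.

68251

The 131st decagonal number is n(4n−3) with n = 131.
131·(4·131 − 3) = 131·521 = 68251.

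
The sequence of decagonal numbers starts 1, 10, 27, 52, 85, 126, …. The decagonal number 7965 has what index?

45

Set n(4n−3) = 7965, giving 4n² − 3n − 7965 = 0.
The discriminant is 9 + 16·7965 = 127449, and √127449 = 357.
So n = (3 + 357) / 8 = 360/8 = 45.
Check: 45·(4·45 − 3) = 7965. ✓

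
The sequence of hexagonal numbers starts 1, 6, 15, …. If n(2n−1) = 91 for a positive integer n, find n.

Set n(2n−1) = 91, giving 2n² − n − 91 = 0.
The discriminant is 1 + 8·91 = 729, and √729 = 27.
So n = (1 + 27) / 4 = 28/4 = 7.

7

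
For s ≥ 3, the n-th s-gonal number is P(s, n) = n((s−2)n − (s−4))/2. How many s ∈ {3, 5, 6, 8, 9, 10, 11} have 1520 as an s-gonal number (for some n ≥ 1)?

s = 3: P(3, 54) = 1485 and P(3, 55) = 1540; 1520 is not s-gonal.
s = 5: P(5, 32) = 1520. ✓
s = 6: P(6, 27) = 1431 and P(6, 28) = 1540; 1520 is not s-gonal.
s = 8: P(8, 22) = 1408 and P(8, 23) = 1541; 1520 is not s-gonal.
s = 9: P(9, 21) = 1491 and P(9, 22) = 1639; 1520 is not s-gonal.
s = 10: P(10, 19) = 1387 and P(10, 20) = 1540; 1520 is not s-gonal.
s = 11: P(11, 18) = 1395 and P(11, 19) = 1558; 1520 is not s-gonal.
Hits: s ∈ {5} → 1.

1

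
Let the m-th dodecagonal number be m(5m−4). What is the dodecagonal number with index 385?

The 385th dodecagonal number is n(5n−4) with n = 385.
385·(5·385 − 4) = 385·1921 = 739585.

739585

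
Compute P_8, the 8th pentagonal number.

8·(3·8 − 1)/2 = 8·23/2 = 92.

92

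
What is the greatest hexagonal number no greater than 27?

15

Solve n(2n−1) ≤ 27 for integer n.
n = 3 gives 15 ≤ 27, while n = 4 gives 28 > 27; so the answer is 15.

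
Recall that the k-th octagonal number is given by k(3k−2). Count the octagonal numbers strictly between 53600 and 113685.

The n-th octagonal number is n(3n−2).
Smallest index with value > 53600: n = 135 (giving 54405).
Largest index with value < 113685: n = 194 (giving 112520).
Indices 135 through 194: 60 terms.

60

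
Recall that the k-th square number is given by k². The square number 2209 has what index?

We need n² = 2209, so n = √2209 = 47.

47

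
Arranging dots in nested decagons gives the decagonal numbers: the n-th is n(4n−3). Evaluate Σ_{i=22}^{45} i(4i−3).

Σ i(4i−3) = 4Σi² − 3Σi over i = 22..45.
Σi = 1035 − 231 = 804 and Σi² = 31395 − 3311 = 28084.
4·28084 − 3·804 = 109924.

109924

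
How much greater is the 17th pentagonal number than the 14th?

138

17·(3·17 − 1)/2 = 425 and 14·(3·14 − 1)/2 = 287.
Difference: 425 − 287 = 138.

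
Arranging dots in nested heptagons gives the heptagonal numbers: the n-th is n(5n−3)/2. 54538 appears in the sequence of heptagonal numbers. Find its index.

148

Set n(5n−3)/2 = 54538, giving 5n² − 3n − 109076 = 0.
The discriminant is 9 + 40·54538 = 2181529, and √2181529 = 1477.
So n = (3 + 1477) / 10 = 1480/10 = 148.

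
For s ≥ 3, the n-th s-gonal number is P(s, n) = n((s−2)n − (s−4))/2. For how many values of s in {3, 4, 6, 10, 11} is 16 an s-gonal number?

1

s = 3: P(3, 5) = 15 and P(3, 6) = 21; 16 is not s-gonal.
s = 4: P(4, 4) = 16. ✓
s = 6: P(6, 3) = 15 and P(6, 4) = 28; 16 is not s-gonal.
s = 10: P(10, 2) = 10 and P(10, 3) = 27; 16 is not s-gonal.
s = 11: P(11, 2) = 11 and P(11, 3) = 30; 16 is not s-gonal.
Hits: s ∈ {4} → 1.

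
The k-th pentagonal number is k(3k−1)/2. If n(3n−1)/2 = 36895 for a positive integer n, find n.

157

Set n(3n−1)/2 = 36895, giving 3n² − n − 73790 = 0.
The discriminant is 1 + 24·36895 = 885481, and √885481 = 941.
So n = (1 + 941) / 6 = 942/6 = 157.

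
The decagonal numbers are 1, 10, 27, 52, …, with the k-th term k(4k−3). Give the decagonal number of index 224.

The 224th decagonal number is n(4n−3) with n = 224.
224·(4·224 − 3) = 224·893 = 200032.

200032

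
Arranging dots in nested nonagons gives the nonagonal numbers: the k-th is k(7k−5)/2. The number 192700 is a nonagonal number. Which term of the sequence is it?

235

Set n(7n−5)/2 = 192700, giving 7n² − 5n − 385400 = 0.
So n = (5 + 3285) / 14 = 3290/14 = 235.
Check: 235·(7·235 − 5)/2 = 192700. ✓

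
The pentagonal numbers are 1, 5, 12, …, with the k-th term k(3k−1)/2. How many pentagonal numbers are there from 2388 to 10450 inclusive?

The n-th pentagonal number is n(3n−1)/2.
Smallest index with value ≥ 2388: n = 41 (giving 2501).
Largest index with value ≤ 10450: n = 83 (giving 10292).
Indices 41 through 83: 43 terms.

43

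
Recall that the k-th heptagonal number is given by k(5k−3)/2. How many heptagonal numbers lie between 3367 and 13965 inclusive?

39

The n-th heptagonal number is n(5n−3)/2.
Smallest index with value ≥ 3367: n = 37 (giving 3367).
Largest index with value ≤ 13965: n = 75 (giving 13950).
Indices 37 through 75: 39 terms.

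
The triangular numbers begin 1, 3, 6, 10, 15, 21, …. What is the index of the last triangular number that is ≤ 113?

14

Solve n(n+1)/2 ≤ 113 for integer n.
n = 14 gives 105 ≤ 113, while n = 15 gives 120 > 113; so the answer is index 14.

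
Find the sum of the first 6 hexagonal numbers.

Σ i(2i−1) = 2Σi² − Σi over i = 1..6.
Σi = 21 and Σi² = 91.
2·91 − 1·21 = 161.

161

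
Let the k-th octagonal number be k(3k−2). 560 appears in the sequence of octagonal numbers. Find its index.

Set n(3n−2) = 560, giving 3n² − 2n − 560 = 0.
So n = (2 + 82) / 6 = 84/6 = 14.

14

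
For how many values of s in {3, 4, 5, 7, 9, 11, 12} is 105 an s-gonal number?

2

s = 3: P(3, 14) = 105. ✓
s = 4: P(4, 10) = 100 and P(4, 11) = 121; 105 is not s-gonal.
s = 5: P(5, 8) = 92 and P(5, 9) = 117; 105 is not s-gonal.
s = 7: P(7, 6) = 81 and P(7, 7) = 112; 105 is not s-gonal.
s = 9: P(9, 5) = 75 and P(9, 6) = 111; 105 is not s-gonal.
s = 11: P(11, 5) = 95 and P(11, 6) = 141; 105 is not s-gonal.
s = 12: P(12, 5) = 105. ✓
Hits: s ∈ {3, 12} → 2.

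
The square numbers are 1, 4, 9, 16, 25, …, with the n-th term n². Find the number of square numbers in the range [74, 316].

9

The n-th square number is n².
Smallest index with value ≥ 74: n = 9 (giving 81).
Largest index with value ≤ 316: n = 17 (giving 289).
Indices 9 through 17: 9 terms.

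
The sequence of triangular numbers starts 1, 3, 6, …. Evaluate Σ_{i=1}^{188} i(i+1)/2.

Σ i(i+1)/2 = (Σi² + Σi) / 2 over i = 1..188.
Σi = 17766 and Σi² = 2232594.
(1·2232594 + 1·17766) / 2 = 2250360/2 = 1125180.

1125180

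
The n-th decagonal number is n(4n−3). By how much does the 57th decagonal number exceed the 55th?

57·(4·57 − 3) = 12825 and 55·(4·55 − 3) = 11935.
Difference: 12825 − 11935 = 890.

890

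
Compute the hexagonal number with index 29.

1653

29·(2·29 − 1) = 29·57 = 1653.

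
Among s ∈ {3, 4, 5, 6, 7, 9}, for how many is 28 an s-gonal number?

2

s = 3: P(3, 7) = 28. ✓
s = 4: P(4, 5) = 25 and P(4, 6) = 36; 28 is not s-gonal.
s = 5: P(5, 4) = 22 and P(5, 5) = 35; 28 is not s-gonal.
s = 6: P(6, 4) = 28. ✓
s = 7: P(7, 3) = 18 and P(7, 4) = 34; 28 is not s-gonal.
s = 9: P(9, 3) = 24 and P(9, 4) = 46; 28 is not s-gonal.
Hits: s ∈ {3, 6} → 2.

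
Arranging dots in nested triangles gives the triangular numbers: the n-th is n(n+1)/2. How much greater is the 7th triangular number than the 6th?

Consecutive triangular numbers differ by n: T_{7} − T_{6} = 7.

7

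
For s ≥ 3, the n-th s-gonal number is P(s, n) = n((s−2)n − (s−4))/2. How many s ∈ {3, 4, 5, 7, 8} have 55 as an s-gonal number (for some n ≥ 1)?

2

s = 3: P(3, 10) = 55. ✓
s = 4: P(4, 7) = 49 and P(4, 8) = 64; 55 is not s-gonal.
s = 5: P(5, 6) = 51 and P(5, 7) = 70; 55 is not s-gonal.
s = 7: P(7, 5) = 55. ✓
s = 8: P(8, 4) = 40 and P(8, 5) = 65; 55 is not s-gonal.
Hits: s ∈ {3, 7} → 2.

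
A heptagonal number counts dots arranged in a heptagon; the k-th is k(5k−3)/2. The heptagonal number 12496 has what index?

71

Set n(5n−3)/2 = 12496, giving 5n² − 3n − 24992 = 0.
The discriminant is 9 + 40·12496 = 499849, and √499849 = 707.
So n = (3 + 707) / 10 = 710/10 = 71.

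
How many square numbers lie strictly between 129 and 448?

The n-th square number is n².
Smallest index with value > 129: n = 12 (giving 144).
Largest index with value < 448: n = 21 (giving 441).
Indices 12 through 21: 10 terms.

10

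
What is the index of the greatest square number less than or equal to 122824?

350

Solve n² ≤ 122824 for integer n.
n = 350 gives 122500 ≤ 122824, while n = 351 gives 123201 > 122824; so the answer is index 350.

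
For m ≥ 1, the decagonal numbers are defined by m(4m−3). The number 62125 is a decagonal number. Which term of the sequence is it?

Set n(4n−3) = 62125, giving 4n² − 3n − 62125 = 0.
So n = (3 + 997) / 8 = 1000/8 = 125.

125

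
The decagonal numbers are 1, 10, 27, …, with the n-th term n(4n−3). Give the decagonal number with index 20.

The 20th decagonal number is n(4n−3) with n = 20.
20·(4·20 − 3) = 20·77 = 1540.

1540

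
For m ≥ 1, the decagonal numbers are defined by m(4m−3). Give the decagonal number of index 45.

7965

The 45th decagonal number is n(4n−3) with n = 45.
45·(4·45 − 3) = 45·177 = 7965.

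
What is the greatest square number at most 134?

Solve n² ≤ 134 for integer n.
n = 11 gives 121 ≤ 134, while n = 12 gives 144 > 134; so the answer is 121.

121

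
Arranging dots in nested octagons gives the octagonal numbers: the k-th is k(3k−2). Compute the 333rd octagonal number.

333·(3·333 − 2) = 333·997 = 332001.

332001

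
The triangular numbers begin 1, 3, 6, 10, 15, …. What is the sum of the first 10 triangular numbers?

220

Σ i(i+1)/2 = (Σi² + Σi) / 2 over i = 1..10.
Σi = 55 and Σi² = 385.
(1·385 + 1·55) / 2 = 440/2 = 220.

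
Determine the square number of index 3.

The 3rd square number is n² with n = 3.
3² = 9.

9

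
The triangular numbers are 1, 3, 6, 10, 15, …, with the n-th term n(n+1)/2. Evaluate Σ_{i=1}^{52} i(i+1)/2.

Σ i(i+1)/2 = (Σi² + Σi) / 2 over i = 1..52.
Σi = 1378 and Σi² = 48230.
(1·48230 + 1·1378) / 2 = 49608/2 = 24804.

24804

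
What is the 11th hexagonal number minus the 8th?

11·(2·11 − 1) = 231 and 8·(2·8 − 1) = 120.
Difference: 231 − 120 = 111.

111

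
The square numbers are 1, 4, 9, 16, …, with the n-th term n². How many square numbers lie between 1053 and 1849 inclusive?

11

The n-th square number is n².
Smallest index with value ≥ 1053: n = 33 (giving 1089).
Largest index with value ≤ 1849: n = 43 (giving 1849).
Indices 33 through 43: 11 terms.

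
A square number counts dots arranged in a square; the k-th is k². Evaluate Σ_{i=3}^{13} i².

Σ_{i=3}^{13} i² = 819 − 5 = 814.

814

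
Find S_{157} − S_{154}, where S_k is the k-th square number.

157² = 24649 and 154² = 23716.
Difference: 24649 − 23716 = 933.

933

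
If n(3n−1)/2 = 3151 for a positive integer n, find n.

Set n(3n−1)/2 = 3151, giving 3n² − n − 6302 = 0.
The discriminant is 1 + 24·3151 = 75625, and √75625 = 275.
So n = (1 + 275) / 6 = 276/6 = 46.

46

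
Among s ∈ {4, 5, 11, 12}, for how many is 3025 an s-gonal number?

s = 4: P(4, 55) = 3025. ✓
s = 5: P(5, 45) = 3015 and P(5, 46) = 3151; 3025 is not s-gonal.
s = 11: P(11, 26) = 2951 and P(11, 27) = 3186; 3025 is not s-gonal.
s = 12: P(12, 25) = 3025. ✓
Hits: s ∈ {4, 12} → 2.

2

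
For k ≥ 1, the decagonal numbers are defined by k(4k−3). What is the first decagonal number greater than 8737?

Solve n(4n−3) > 8737 for integer n.
The largest n with value ≤ 8737 is 47 (since 8695 ≤ 8737 < 9072), so the first above is n = 48, value 9072.

9072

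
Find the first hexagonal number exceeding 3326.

Solve n(2n−1) > 3326 for integer n.
The largest n with value ≤ 3326 is 41 (since 3321 ≤ 3326 < 3486), so the first above is n = 42, value 3486.

3486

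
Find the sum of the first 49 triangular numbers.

Σ i(i+1)/2 = (Σi² + Σi) / 2 over i = 1..49.
Σi = 1225 and Σi² = 40425.
(1·40425 + 1·1225) / 2 = 41650/2 = 20825.

20825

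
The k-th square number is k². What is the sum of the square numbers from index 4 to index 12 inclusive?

636

Σ_{i=4}^{12} i² = 650 − 14 = 636.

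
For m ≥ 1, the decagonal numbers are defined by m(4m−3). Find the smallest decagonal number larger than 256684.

257302

Solve n(4n−3) > 256684 for integer n.
The largest n with value ≤ 256684 is 253 (since 255277 ≤ 256684 < 257302), so the first above is n = 254, value 257302.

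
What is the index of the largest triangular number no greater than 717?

Solve n(n+1)/2 ≤ 717 for integer n.
n = 37 gives 703 ≤ 717, while n = 38 gives 741 > 717; so the answer is index 37.

37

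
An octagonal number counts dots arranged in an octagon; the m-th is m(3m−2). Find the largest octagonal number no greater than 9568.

Solve n(3n−2) ≤ 9568 for integer n.
n = 56 gives 9296 ≤ 9568, while n = 57 gives 9633 > 9568; so the answer is 9296.

9296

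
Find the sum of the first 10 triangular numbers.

220

Σ i(i+1)/2 = (Σi² + Σi) / 2 over i = 1..10.
Σi = 55 and Σi² = 385.
(1·385 + 1·55) / 2 = 440/2 = 220.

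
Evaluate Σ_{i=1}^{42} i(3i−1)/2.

Σ i(3i−1)/2 = (3Σi² − Σi) / 2 over i = 1..42.
Σi = 903 and Σi² = 25585.
(3·25585 − 1·903) / 2 = 75852/2 = 37926.

37926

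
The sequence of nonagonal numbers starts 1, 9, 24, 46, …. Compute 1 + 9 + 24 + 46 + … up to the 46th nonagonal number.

Σ i(7i−5)/2 = (7Σi² − 5Σi) / 2 over i = 1..46.
Σi = 1081 and Σi² = 33511.
(7·33511 − 5·1081) / 2 = 229172/2 = 114586.

114586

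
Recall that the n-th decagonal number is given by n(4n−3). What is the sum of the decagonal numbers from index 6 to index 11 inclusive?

Σ i(4i−3) = 4Σi² − 3Σi over i = 6..11.
Σi = 66 − 15 = 51 and Σi² = 506 − 55 = 451.
4·451 − 3·51 = 1651.

1651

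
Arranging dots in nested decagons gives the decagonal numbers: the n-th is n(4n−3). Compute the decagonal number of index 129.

129·(4·129 − 3) = 129·513 = 66177.

66177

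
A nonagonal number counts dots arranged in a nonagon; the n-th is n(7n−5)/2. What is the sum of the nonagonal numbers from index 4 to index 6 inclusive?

Σ i(7i−5)/2 = (7Σi² − 5Σi) / 2 over i = 4..6.
Σi = 21 − 6 = 15 and Σi² = 91 − 14 = 77.
(7·77 − 5·15) / 2 = 464/2 = 232.

232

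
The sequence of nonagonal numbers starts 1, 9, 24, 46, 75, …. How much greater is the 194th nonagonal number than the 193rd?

Consecutive nonagonal numbers differ by 7n − 6: here 7·194 − 6 = 1352.

1352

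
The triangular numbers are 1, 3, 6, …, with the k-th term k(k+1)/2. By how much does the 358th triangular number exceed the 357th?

358

Consecutive triangular numbers differ by n: T_{358} − T_{357} = 358.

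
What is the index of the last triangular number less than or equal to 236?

21

Solve n(n+1)/2 ≤ 236 for integer n.
n = 21 gives 231 ≤ 236, while n = 22 gives 253 > 236; so the answer is index 21.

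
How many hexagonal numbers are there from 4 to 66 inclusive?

The n-th hexagonal number is n(2n−1).
Smallest index with value ≥ 4: n = 2 (giving 6).
Largest index with value ≤ 66: n = 6 (giving 66).
Indices 2 through 6: 5 terms.

5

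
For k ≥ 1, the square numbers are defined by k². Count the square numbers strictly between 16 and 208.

The n-th square number is n².
Smallest index with value > 16: n = 5 (giving 25).
Largest index with value < 208: n = 14 (giving 196).
Indices 5 through 14: 10 terms.

10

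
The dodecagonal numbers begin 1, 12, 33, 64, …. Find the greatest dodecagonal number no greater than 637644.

Solve n(5n−4) ≤ 637644 for integer n.
n = 357 gives 635817 ≤ 637644, while n = 358 gives 639388 > 637644; so the answer is 635817.

635817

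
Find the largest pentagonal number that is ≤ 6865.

6700

Solve n(3n−1)/2 ≤ 6865 for integer n.
n = 67 gives 6700 ≤ 6865, while n = 68 gives 6902 > 6865; so the answer is 6700.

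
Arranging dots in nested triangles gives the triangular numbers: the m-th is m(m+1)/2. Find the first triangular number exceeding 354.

378

Solve n(n+1)/2 > 354 for integer n.
The largest n with value ≤ 354 is 26 (since 351 ≤ 354 < 378), so the first above is n = 27, value 378.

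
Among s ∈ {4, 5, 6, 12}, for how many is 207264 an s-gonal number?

1

s = 4: P(4, 455) = 207025 and P(4, 456) = 207936; 207264 is not s-gonal.
s = 5: P(5, 371) = 206276 and P(5, 372) = 207390; 207264 is not s-gonal.
s = 6: P(6, 322) = 207046 and P(6, 323) = 208335; 207264 is not s-gonal.
s = 12: P(12, 204) = 207264. ✓
Hits: s ∈ {12} → 1.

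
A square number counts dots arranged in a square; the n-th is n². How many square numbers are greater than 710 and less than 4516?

The n-th square number is n².
Smallest index with value > 710: n = 27 (giving 729).
Largest index with value < 4516: n = 67 (giving 4489).
Indices 27 through 67: 41 terms.

41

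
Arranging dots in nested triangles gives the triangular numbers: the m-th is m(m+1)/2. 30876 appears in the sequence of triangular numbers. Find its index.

248

Set n(n+1)/2 = 30876, giving n² + n − 61752 = 0.
The discriminant is 1 + 8·30876 = 247009, and √247009 = 497.
So n = (-1 + 497) / 2 = 496/2 = 248.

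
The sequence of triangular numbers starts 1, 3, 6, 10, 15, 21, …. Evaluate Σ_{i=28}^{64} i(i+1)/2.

42106

Σ i(i+1)/2 = (Σi² + Σi) / 2 over i = 28..64.
Σi = 2080 − 378 = 1702 and Σi² = 89440 − 6930 = 82510.
(1·82510 + 1·1702) / 2 = 84212/2 = 42106.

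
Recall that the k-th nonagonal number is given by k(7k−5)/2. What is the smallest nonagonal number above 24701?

25075

Solve n(7n−5)/2 > 24701 for integer n.
The largest n with value ≤ 24701 is 84 (since 24486 ≤ 24701 < 25075), so the first above is n = 85, value 25075.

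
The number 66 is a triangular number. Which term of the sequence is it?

Set n(n+1)/2 = 66, giving n² + n − 132 = 0.
The discriminant is 1 + 8·66 = 529, and √529 = 23.
So n = (-1 + 23) / 2 = 22/2 = 11.
Check: 11·12/2 = 66. ✓

11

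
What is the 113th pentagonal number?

The 113th pentagonal number is n(3n−1)/2 with n = 113.
113·(3·113 − 1)/2 = 113·338/2 = 113·169 = 19097.

19097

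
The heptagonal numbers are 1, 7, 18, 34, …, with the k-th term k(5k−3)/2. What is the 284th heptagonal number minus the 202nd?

284·(5·284 − 3)/2 = 201214 and 202·(5·202 − 3)/2 = 101707.
Difference: 201214 − 101707 = 99507.

99507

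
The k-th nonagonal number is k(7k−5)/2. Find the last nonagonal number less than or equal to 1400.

1350

Solve n(7n−5)/2 ≤ 1400 for integer n.
n = 20 gives 1350 ≤ 1400, while n = 21 gives 1491 > 1400; so the answer is 1350.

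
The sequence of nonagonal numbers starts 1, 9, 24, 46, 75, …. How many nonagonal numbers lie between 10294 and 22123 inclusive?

The n-th nonagonal number is n(7n−5)/2.
Smallest index with value ≥ 10294: n = 55 (giving 10450).
Largest index with value ≤ 22123: n = 79 (giving 21646).
Indices 55 through 79: 25 terms.

25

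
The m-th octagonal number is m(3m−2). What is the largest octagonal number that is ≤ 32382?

32240

Solve n(3n−2) ≤ 32382 for integer n.
n = 104 gives 32240 ≤ 32382, while n = 105 gives 32865 > 32382; so the answer is 32240.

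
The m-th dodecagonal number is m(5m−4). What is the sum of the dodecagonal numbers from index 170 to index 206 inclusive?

6531906

Σ i(5i−4) = 5Σi² − 4Σi over i = 170..206.
Σi = 21321 − 14365 = 6956 and Σi² = 2935191 − 1623245 = 1311946.
5·1311946 − 4·6956 = 6531906.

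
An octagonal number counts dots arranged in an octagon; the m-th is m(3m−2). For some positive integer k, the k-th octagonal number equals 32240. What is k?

Set n(3n−2) = 32240, giving 3n² − 2n − 32240 = 0.
So n = (2 + 622) / 6 = 624/6 = 104.
Check: 104·(3·104 − 2) = 32240. ✓

104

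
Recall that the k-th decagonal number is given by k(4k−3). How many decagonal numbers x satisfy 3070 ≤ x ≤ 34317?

65

The n-th decagonal number is n(4n−3).
Smallest index with value ≥ 3070: n = 29 (giving 3277).
Largest index with value ≤ 34317: n = 93 (giving 34317).
Indices 29 through 93: 65 terms.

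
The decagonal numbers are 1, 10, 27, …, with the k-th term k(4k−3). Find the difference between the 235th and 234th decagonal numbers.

1873

Consecutive decagonal numbers differ by 8n − 7: here 8·235 − 7 = 1873.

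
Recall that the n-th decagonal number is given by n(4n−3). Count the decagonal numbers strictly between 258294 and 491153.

The n-th decagonal number is n(4n−3).
Smallest index with value > 258294: n = 255 (giving 259335).
Largest index with value < 491153: n = 350 (giving 488950).
Indices 255 through 350: 96 terms.

96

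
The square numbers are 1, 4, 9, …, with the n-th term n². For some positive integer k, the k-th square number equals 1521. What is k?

We need n² = 1521, so n = √1521 = 39.

39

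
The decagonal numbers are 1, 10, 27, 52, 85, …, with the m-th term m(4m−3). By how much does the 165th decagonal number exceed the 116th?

54929

165·(4·165 − 3) = 108405 and 116·(4·116 − 3) = 53476.
Difference: 108405 − 53476 = 54929.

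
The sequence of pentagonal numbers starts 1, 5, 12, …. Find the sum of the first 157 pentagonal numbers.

1947271

Σ i(3i−1)/2 = (3Σi² − Σi) / 2 over i = 1..157.
Σi = 12403 and Σi² = 1302315.
(3·1302315 − 1·12403) / 2 = 3894542/2 = 1947271.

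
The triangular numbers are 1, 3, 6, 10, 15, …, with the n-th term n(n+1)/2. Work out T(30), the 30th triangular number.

465

The 30th triangular number is n(n+1)/2 with n = 30.
30·31/2 = 930/2 = 465.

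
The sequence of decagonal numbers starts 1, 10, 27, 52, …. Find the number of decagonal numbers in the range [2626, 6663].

16

The n-th decagonal number is n(4n−3).
Smallest index with value ≥ 2626: n = 26 (giving 2626).
Largest index with value ≤ 6663: n = 41 (giving 6601).
Indices 26 through 41: 16 terms.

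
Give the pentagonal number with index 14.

The 14th pentagonal number is n(3n−1)/2 with n = 14.
14·(3·14 − 1)/2 = 14·41/2 = 287.

287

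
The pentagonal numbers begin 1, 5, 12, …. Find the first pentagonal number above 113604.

114126

Solve n(3n−1)/2 > 113604 for integer n.
The largest n with value ≤ 113604 is 275 (since 113300 ≤ 113604 < 114126), so the first above is n = 276, value 114126.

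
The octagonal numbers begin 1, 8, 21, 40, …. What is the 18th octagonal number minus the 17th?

Consecutive octagonal numbers differ by 6n − 5: here 6·18 − 5 = 103.

103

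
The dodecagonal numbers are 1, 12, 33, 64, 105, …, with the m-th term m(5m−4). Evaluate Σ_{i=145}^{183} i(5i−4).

5243836

Σ i(5i−4) = 5Σi² − 4Σi over i = 145..183.
Σi = 16836 − 10440 = 6396 and Σi² = 2059604 − 1005720 = 1053884.
5·1053884 − 4·6396 = 5243836.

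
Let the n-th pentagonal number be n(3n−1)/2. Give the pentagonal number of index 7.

7·(3·7 − 1)/2 = 7·20/2 = 7·10 = 70.

70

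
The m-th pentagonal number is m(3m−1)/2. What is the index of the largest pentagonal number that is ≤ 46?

Solve n(3n−1)/2 ≤ 46 for integer n.
n = 5 gives 35 ≤ 46, while n = 6 gives 51 > 46; so the answer is index 5.

5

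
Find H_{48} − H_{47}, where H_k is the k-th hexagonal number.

Consecutive hexagonal numbers differ by 4n − 3: here 4·48 − 3 = 189.

189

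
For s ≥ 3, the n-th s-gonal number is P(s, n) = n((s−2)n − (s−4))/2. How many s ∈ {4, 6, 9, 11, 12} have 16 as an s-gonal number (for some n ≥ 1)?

s = 4: P(4, 4) = 16. ✓
s = 6: P(6, 3) = 15 and P(6, 4) = 28; 16 is not s-gonal.
s = 9: P(9, 2) = 9 and P(9, 3) = 24; 16 is not s-gonal.
s = 11: P(11, 2) = 11 and P(11, 3) = 30; 16 is not s-gonal.
s = 12: P(12, 2) = 12 and P(12, 3) = 33; 16 is not s-gonal.
Hits: s ∈ {4} → 1.

1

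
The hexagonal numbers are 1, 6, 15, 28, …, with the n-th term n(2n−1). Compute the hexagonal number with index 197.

The 197th hexagonal number is n(2n−1) with n = 197.
197·(2·197 − 1) = 197·393 = 77421.

77421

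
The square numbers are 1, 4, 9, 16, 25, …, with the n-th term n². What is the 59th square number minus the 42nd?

59² = 3481 and 42² = 1764.
Difference: 3481 − 1764 = 1717.

1717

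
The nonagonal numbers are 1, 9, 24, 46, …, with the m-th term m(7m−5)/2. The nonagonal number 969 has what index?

Set n(7n−5)/2 = 969, giving 7n² − 5n − 1938 = 0.
So n = (5 + 233) / 14 = 238/14 = 17.
Check: 17·(7·17 − 5)/2 = 969. ✓

17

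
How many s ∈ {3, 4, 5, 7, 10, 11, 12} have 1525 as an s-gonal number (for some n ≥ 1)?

1

s = 3: P(3, 54) = 1485 and P(3, 55) = 1540; 1525 is not s-gonal.
s = 4: P(4, 39) = 1521 and P(4, 40) = 1600; 1525 is not s-gonal.
s = 5: P(5, 32) = 1520 and P(5, 33) = 1617; 1525 is not s-gonal.
s = 7: P(7, 25) = 1525. ✓
s = 10: P(10, 19) = 1387 and P(10, 20) = 1540; 1525 is not s-gonal.
s = 11: P(11, 18) = 1395 and P(11, 19) = 1558; 1525 is not s-gonal.
s = 12: P(12, 17) = 1377 and P(12, 18) = 1548; 1525 is not s-gonal.
Hits: s ∈ {7} → 1.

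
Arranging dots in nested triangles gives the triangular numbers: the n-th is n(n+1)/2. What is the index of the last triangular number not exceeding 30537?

Solve n(n+1)/2 ≤ 30537 for integer n.
n = 246 gives 30381 ≤ 30537, while n = 247 gives 30628 > 30537; so the answer is index 246.

246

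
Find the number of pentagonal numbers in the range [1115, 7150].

The n-th pentagonal number is n(3n−1)/2.
Smallest index with value ≥ 1115: n = 28 (giving 1162).
Largest index with value ≤ 7150: n = 69 (giving 7107).
Indices 28 through 69: 42 terms.

42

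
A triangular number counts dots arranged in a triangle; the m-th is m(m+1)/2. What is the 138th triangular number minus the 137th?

Consecutive triangular numbers differ by n: T_{138} − T_{137} = 138.

138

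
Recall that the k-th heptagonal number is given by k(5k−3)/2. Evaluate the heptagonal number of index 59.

The 59th heptagonal number is n(5n−3)/2 with n = 59.
59·(5·59 − 3)/2 = 59·292/2 = 59·146 = 8614.

8614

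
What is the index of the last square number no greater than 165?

12

Solve n² ≤ 165 for integer n.
n = 12 gives 144 ≤ 165, while n = 13 gives 169 > 165; so the answer is index 12.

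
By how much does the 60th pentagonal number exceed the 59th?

178

Consecutive pentagonal numbers differ by 3n − 2: here 3·60 − 2 = 178.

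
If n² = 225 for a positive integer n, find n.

15

We need n² = 225, so n = √225 = 15.
Check: 15² = 225. ✓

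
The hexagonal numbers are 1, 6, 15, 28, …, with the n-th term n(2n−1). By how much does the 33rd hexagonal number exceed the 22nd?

33·(2·33 − 1) = 2145 and 22·(2·22 − 1) = 946.
Difference: 2145 − 946 = 1199.

1199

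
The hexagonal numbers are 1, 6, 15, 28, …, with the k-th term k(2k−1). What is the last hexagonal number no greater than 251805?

251695

Solve n(2n−1) ≤ 251805 for integer n.
n = 355 gives 251695 ≤ 251805, while n = 356 gives 253116 > 251805; so the answer is 251695.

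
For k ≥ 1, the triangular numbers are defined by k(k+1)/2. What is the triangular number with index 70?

The 70th triangular number is n(n+1)/2 with n = 70.
70·71/2 = 4970/2 = 2485.

2485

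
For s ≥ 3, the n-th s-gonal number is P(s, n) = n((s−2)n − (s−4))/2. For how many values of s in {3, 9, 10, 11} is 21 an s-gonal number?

1

s = 3: P(3, 6) = 21. ✓
s = 9: P(9, 2) = 9 and P(9, 3) = 24; 21 is not s-gonal.
s = 10: P(10, 2) = 10 and P(10, 3) = 27; 21 is not s-gonal.
s = 11: P(11, 2) = 11 and P(11, 3) = 30; 21 is not s-gonal.
Hits: s ∈ {3} → 1.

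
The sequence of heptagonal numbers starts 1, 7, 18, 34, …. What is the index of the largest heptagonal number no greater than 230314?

Solve n(5n−3)/2 ≤ 230314 for integer n.
n = 303 gives 229068 ≤ 230314, while n = 304 gives 230584 > 230314; so the answer is index 303.

303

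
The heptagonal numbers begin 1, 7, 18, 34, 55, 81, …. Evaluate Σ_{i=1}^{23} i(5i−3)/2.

Σ i(5i−3)/2 = (5Σi² − 3Σi) / 2 over i = 1..23.
Σi = 276 and Σi² = 4324.
(5·4324 − 3·276) / 2 = 20792/2 = 10396.

10396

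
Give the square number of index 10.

100

The 10th square number is n² with n = 10.
10² = 100.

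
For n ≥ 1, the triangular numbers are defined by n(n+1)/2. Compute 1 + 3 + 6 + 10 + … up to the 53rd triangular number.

Σ i(i+1)/2 = (Σi² + Σi) / 2 over i = 1..53.
Σi = 1431 and Σi² = 51039.
(1·51039 + 1·1431) / 2 = 52470/2 = 26235.

26235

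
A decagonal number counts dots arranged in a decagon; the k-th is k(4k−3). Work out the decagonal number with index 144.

82512

The 144th decagonal number is n(4n−3) with n = 144.
144·(4·144 − 3) = 144·573 = 82512.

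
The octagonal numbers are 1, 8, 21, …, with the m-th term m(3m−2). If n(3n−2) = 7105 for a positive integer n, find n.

49

Set n(3n−2) = 7105, giving 3n² − 2n − 7105 = 0.
The discriminant is 4 + 12·7105 = 85264, and √85264 = 292.
So n = (2 + 292) / 6 = 294/6 = 49.
Check: 49·(3·49 − 2) = 7105. ✓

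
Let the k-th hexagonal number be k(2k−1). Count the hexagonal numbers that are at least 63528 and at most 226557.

158

The n-th hexagonal number is n(2n−1).
Smallest index with value ≥ 63528: n = 179 (giving 63903).
Largest index with value ≤ 226557: n = 336 (giving 225456).
Indices 179 through 336: 158 terms.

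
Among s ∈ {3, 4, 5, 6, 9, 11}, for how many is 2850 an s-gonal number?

s = 3: P(3, 75) = 2850. ✓
s = 4: P(4, 53) = 2809 and P(4, 54) = 2916; 2850 is not s-gonal.
s = 5: P(5, 43) = 2752 and P(5, 44) = 2882; 2850 is not s-gonal.
s = 6: P(6, 38) = 2850. ✓
s = 9: P(9, 28) = 2674 and P(9, 29) = 2871; 2850 is not s-gonal.
s = 11: P(11, 25) = 2725 and P(11, 26) = 2951; 2850 is not s-gonal.
Hits: s ∈ {3, 6} → 2.

2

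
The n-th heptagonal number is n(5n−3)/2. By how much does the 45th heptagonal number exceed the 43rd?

437

45·(5·45 − 3)/2 = 4995 and 43·(5·43 − 3)/2 = 4558.
Difference: 4995 − 4558 = 437.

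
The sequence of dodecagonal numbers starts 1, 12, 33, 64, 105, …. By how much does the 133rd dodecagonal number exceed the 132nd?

Consecutive dodecagonal numbers differ by 10n − 9: here 10·133 − 9 = 1321.

1321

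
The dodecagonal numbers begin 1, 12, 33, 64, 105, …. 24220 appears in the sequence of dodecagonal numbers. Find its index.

70

Set n(5n−4) = 24220, giving 5n² − 4n − 24220 = 0.
The discriminant is 16 + 20·24220 = 484416, and √484416 = 696.
So n = (4 + 696) / 10 = 700/10 = 70.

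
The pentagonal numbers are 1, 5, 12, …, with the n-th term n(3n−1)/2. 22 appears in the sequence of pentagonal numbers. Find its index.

Set n(3n−1)/2 = 22, giving 3n² − n − 44 = 0.
The discriminant is 1 + 24·22 = 529, and √529 = 23.
So n = (1 + 23) / 6 = 24/6 = 4.

4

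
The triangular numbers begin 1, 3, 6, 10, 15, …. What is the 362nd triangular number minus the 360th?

723

362·363/2 = 65703 and 360·361/2 = 64980.
Difference: 65703 − 64980 = 723.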